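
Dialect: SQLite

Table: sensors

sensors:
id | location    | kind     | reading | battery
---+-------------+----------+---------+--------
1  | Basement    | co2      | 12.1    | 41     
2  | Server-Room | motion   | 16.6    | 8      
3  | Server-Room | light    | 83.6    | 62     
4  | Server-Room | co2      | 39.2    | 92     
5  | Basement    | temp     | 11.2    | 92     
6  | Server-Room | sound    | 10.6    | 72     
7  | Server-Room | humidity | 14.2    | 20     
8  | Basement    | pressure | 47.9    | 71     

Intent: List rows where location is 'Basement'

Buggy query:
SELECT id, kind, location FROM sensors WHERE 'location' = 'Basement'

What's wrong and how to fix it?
Bug: 'location' in single quotes is a string literal, not the column; the comparison is literal-vs-literal and never true

Fix: Remove the quotes around the column name (or use double quotes for an identifier)

Corrected query:
SELECT id, kind, location FROM sensors WHERE location = 'Basement'

Result:
id | kind     | location
---+----------+---------
1  | co2      | Basement
5  | temp     | Basement
8  | pressure | Basement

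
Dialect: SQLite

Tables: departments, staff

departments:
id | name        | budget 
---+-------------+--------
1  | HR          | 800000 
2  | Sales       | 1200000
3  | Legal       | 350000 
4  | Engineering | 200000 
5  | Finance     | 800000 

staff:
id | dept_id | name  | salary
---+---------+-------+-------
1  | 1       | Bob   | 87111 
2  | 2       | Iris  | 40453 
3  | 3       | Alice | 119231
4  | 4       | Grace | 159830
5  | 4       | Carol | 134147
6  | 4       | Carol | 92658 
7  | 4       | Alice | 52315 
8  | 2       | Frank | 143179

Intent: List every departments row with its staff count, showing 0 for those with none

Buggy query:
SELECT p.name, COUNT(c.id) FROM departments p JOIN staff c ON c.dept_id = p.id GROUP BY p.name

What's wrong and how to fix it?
Bug: An inner join excludes parents with zero children

Fix: Use LEFT JOIN so parents without children still appear (COUNT(c.id) gives 0)

Corrected query:
SELECT p.name, COUNT(c.id) FROM departments p LEFT JOIN staff c ON c.dept_id = p.id GROUP BY p.name

Result:
name        | COUNT(c.id)
------------+------------
Engineering | 4          
Finance     | 0          
HR          | 1          
Legal       | 1          
Sales       | 2          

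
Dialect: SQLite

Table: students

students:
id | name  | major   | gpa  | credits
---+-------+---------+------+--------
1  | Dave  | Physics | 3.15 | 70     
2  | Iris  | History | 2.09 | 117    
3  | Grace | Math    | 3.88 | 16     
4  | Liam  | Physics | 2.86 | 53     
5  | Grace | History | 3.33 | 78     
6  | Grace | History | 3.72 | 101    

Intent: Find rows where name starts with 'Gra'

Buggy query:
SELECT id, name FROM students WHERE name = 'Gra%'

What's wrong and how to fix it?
Bug: Wildcards only work with LIKE; '=' treats '%' as a literal character

Fix: Replace '=' with LIKE so 'Gra%' is treated as a pattern

Corrected query:
SELECT id, name FROM students WHERE name LIKE 'Gra%'

Result:
id | name 
---+------
3  | Grace
5  | Grace
6  | Grace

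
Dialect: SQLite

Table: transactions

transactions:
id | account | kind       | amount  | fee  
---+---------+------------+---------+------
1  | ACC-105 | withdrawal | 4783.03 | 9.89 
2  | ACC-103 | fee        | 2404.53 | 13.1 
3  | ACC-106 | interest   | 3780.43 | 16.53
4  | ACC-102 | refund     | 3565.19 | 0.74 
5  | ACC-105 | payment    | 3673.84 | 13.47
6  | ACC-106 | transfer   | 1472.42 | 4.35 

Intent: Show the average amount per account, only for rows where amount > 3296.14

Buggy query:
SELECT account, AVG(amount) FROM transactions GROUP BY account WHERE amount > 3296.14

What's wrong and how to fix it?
Bug: WHERE cannot follow GROUP BY

Fix: Place WHERE between FROM and GROUP BY

Corrected query:
SELECT account, AVG(amount) FROM transactions WHERE amount > 3296.14 GROUP BY account

Result:
account | AVG(amount)
--------+------------
ACC-102 | 3565.19    
ACC-105 | 4228.435   
ACC-106 | 3780.43    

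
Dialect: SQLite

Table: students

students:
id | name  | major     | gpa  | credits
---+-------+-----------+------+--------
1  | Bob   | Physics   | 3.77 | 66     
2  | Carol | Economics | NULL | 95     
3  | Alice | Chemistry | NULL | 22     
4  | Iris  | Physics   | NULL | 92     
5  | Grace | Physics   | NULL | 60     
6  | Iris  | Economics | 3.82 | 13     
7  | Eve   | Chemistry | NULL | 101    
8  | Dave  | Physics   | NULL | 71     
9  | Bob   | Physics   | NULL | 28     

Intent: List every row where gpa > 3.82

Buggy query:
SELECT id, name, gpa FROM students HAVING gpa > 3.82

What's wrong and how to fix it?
Bug: HAVING filters the output of aggregation, but this query has no GROUP BY and no aggregate functions, so SQLite rejects it (HAVING clause on a non-aggregate query); the condition here is per row

Fix: Use WHERE for row-level filtering

Corrected query:
SELECT id, name, gpa FROM students WHERE gpa > 3.82

Result:
(no rows)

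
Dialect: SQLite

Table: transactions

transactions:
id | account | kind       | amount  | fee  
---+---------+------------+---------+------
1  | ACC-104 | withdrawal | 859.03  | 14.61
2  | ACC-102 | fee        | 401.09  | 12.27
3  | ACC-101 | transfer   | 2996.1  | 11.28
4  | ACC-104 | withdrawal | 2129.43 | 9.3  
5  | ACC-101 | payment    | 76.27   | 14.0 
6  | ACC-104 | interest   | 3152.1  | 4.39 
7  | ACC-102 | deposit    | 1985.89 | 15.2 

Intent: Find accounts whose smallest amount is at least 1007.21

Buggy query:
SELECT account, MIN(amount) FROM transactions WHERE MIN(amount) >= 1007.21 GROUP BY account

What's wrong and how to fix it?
Bug: Aggregates like MIN are computed per group after WHERE runs

Fix: Use HAVING for the per-group MIN condition

Corrected query:
SELECT account, MIN(amount) FROM transactions GROUP BY account HAVING MIN(amount) >= 1007.21

Result:
(no rows)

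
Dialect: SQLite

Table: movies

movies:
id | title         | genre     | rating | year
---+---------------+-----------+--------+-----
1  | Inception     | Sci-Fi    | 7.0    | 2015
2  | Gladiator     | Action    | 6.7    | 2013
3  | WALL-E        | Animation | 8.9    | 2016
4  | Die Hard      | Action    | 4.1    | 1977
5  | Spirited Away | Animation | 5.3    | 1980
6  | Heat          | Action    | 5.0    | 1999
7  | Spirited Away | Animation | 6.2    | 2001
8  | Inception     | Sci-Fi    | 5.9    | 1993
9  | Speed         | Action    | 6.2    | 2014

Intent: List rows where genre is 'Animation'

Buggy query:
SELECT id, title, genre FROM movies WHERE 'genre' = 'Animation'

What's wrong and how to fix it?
Bug: 'genre' in single quotes is a string literal, not the column; the comparison is literal-vs-literal and never true

Fix: Remove the quotes around the column name (or use double quotes for an identifier)

Corrected query:
SELECT id, title, genre FROM movies WHERE genre = 'Animation'

Result:
id | title         | genre    
---+---------------+----------
3  | WALL-E        | Animation
5  | Spirited Away | Animation
7  | Spirited Away | Animation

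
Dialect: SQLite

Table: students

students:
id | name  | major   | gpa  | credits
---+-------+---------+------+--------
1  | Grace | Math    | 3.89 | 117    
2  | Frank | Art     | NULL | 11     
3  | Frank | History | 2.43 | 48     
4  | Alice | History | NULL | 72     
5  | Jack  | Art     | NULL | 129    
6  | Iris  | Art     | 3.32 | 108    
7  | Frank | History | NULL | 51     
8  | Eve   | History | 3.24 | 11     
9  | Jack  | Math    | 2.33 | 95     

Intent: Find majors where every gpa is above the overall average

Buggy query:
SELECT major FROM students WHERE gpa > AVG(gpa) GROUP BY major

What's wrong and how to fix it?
Bug: WHERE evaluates per row before aggregation, so AVG() is unavailable

Fix: Use a subquery for AVG and a HAVING MIN(...) filter so the condition holds for every row in the group

Corrected query:
SELECT major FROM students GROUP BY major HAVING MIN(gpa) > (SELECT AVG(gpa) FROM students)

Result:
major
-----
Art  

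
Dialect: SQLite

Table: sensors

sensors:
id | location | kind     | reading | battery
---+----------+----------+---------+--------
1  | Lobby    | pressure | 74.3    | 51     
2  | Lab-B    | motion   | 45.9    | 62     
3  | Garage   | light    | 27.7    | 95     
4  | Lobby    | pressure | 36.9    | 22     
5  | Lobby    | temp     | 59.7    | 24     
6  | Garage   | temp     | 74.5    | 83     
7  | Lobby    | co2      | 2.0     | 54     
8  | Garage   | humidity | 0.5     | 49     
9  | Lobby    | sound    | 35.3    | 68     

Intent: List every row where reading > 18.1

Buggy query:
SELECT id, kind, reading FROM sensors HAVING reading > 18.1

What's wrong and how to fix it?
Bug: HAVING filters the output of aggregation, but this query has no GROUP BY and no aggregate functions, so SQLite rejects it (HAVING clause on a non-aggregate query); the condition here is per row

Fix: Use WHERE for row-level filtering

Corrected query:
SELECT id, kind, reading FROM sensors WHERE reading > 18.1

Result:
id | kind     | reading
---+----------+--------
1  | pressure | 74.3   
2  | motion   | 45.9   
3  | light    | 27.7   
4  | pressure | 36.9   
5  | temp     | 59.7   
6  | temp     | 74.5   
9  | sound    | 35.3   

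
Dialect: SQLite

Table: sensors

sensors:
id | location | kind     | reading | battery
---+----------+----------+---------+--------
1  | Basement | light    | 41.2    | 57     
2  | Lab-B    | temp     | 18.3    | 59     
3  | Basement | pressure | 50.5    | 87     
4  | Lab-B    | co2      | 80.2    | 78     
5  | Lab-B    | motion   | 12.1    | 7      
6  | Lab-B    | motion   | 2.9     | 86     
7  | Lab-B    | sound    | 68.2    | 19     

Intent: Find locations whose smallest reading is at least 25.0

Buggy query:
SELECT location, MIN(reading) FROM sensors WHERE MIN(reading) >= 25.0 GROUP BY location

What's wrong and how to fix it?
Bug: MIN() in WHERE is a misuse of aggregate

Fix: Replace WHERE with HAVING after the GROUP BY

Corrected query:
SELECT location, MIN(reading) FROM sensors GROUP BY location HAVING MIN(reading) >= 25.0

Result:
location | MIN(reading)
---------+-------------
Basement | 41.2        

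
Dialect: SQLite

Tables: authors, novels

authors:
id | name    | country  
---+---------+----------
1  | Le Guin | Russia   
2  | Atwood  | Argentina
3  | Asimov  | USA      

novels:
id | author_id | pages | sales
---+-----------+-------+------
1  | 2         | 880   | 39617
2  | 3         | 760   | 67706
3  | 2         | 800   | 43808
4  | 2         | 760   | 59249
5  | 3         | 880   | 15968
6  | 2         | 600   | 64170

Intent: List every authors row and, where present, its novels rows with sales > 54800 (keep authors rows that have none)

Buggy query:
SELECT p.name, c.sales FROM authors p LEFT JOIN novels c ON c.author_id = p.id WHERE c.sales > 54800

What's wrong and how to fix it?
Bug: Filtering c.sales in WHERE discards the NULL rows produced by LEFT JOIN, turning it into an inner join

Fix: Move the right-table condition into the ON clause so unmatched parents are kept

Corrected query:
SELECT p.name, c.sales FROM authors p LEFT JOIN novels c ON c.author_id = p.id AND c.sales > 54800

Result:
name    | sales
--------+------
Le Guin | NULL 
Atwood  | 59249
Atwood  | 64170
Asimov  | 67706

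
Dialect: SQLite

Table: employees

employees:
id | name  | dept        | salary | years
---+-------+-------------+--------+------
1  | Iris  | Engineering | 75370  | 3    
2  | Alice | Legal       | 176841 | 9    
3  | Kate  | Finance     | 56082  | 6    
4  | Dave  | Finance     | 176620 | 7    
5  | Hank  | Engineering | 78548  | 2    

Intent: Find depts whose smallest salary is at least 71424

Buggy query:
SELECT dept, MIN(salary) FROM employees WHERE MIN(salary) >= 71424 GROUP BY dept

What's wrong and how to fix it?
Bug: Aggregates like MIN are computed per group after WHERE runs

Fix: Replace WHERE with HAVING after the GROUP BY

Corrected query:
SELECT dept, MIN(salary) FROM employees GROUP BY dept HAVING MIN(salary) >= 71424

Result:
dept        | MIN(salary)
------------+------------
Engineering | 75370      
Legal       | 176841     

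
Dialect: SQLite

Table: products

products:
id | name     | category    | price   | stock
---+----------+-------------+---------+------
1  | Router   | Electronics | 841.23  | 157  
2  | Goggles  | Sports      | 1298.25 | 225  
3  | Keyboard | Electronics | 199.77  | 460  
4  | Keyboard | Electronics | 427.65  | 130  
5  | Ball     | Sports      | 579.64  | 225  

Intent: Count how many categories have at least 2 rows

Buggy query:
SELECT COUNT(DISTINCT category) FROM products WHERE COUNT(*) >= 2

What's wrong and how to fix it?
Bug: WHERE filters individual rows, not groups, so a group-level COUNT is invalid there

Fix: Use a subquery that GROUPs and filters with HAVING, then count its rows

Corrected query:
SELECT COUNT(*) FROM (SELECT category FROM products GROUP BY category HAVING COUNT(*) >= 2)

Result:
COUNT(*)
--------
2       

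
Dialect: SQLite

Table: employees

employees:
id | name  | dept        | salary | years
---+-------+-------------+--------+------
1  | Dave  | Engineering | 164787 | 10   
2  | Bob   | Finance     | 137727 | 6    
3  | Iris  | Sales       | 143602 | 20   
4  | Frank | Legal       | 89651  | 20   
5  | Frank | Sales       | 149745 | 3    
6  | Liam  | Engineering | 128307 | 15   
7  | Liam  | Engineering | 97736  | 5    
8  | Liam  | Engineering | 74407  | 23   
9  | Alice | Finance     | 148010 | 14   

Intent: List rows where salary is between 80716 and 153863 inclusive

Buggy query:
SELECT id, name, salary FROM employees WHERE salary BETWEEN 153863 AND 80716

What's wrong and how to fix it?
Bug: The bounds are reversed; BETWEEN a AND b requires a <= b to match anything

Fix: Write BETWEEN 80716 AND 153863

Corrected query:
SELECT id, name, salary FROM employees WHERE salary BETWEEN 80716 AND 153863

Result:
id | name  | salary
---+-------+-------
2  | Bob   | 137727
3  | Iris  | 143602
4  | Frank | 89651 
5  | Frank | 149745
6  | Liam  | 128307
7  | Liam  | 97736 
9  | Alice | 148010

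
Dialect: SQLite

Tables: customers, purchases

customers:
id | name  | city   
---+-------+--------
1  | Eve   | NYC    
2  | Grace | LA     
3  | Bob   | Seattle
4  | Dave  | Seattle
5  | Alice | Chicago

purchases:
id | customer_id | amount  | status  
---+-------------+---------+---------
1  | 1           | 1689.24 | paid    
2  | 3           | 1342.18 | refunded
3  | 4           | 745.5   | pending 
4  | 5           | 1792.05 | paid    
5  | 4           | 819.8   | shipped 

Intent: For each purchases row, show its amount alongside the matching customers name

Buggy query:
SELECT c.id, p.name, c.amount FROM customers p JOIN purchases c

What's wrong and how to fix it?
Bug: Missing join condition: each purchases row is matched to all customers rows instead of just its own

Fix: Specify the join condition linking the foreign key to the parent id

Corrected query:
SELECT c.id, p.name, c.amount FROM customers p JOIN purchases c ON c.customer_id = p.id

Result:
id | name  | amount 
---+-------+--------
1  | Eve   | 1689.24
2  | Bob   | 1342.18
3  | Dave  | 745.5  
4  | Alice | 1792.05
5  | Dave  | 819.8  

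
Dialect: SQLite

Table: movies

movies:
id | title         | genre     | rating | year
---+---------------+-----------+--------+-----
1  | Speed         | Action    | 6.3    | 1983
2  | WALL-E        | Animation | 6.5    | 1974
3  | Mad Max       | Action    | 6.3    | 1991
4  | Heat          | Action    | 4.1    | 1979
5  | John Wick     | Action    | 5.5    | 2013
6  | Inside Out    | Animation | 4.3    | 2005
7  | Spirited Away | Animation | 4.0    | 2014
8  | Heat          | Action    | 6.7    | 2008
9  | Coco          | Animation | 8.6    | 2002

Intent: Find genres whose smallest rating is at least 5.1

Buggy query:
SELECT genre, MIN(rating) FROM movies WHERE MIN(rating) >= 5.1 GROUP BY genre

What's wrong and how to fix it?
Bug: Aggregates like MIN are computed per group after WHERE runs

Fix: Use HAVING for the per-group MIN condition

Corrected query:
SELECT genre, MIN(rating) FROM movies GROUP BY genre HAVING MIN(rating) >= 5.1

Result:
(no rows)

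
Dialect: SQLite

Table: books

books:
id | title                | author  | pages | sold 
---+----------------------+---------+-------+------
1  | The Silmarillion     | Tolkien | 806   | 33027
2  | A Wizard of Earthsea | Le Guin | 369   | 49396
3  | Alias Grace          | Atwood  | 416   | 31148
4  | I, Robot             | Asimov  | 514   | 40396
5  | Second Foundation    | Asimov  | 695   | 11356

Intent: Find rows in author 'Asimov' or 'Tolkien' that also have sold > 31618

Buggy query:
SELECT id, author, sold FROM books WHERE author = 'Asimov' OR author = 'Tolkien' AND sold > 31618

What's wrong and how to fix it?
Bug: Without parentheses, AND is evaluated before OR, so the sold filter only applies to the 'Tolkien' branch

Fix: Group the OR with parentheses (or use IN), then AND the threshold

Corrected query:
SELECT id, author, sold FROM books WHERE (author = 'Asimov' OR author = 'Tolkien') AND sold > 31618

Result:
id | author  | sold 
---+---------+------
1  | Tolkien | 33027
4  | Asimov  | 40396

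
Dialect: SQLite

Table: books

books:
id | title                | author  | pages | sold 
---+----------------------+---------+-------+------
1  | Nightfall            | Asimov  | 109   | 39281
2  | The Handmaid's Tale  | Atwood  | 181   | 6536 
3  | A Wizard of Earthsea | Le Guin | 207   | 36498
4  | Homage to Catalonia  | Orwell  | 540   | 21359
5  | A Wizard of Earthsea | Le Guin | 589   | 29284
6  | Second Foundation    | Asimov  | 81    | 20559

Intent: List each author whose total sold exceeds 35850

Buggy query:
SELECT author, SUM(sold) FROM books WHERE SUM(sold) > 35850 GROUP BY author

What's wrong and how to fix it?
Bug: SUM(sold) is an aggregate, but WHERE filters rows before aggregation

Fix: Move the aggregate condition to a HAVING clause

Corrected query:
SELECT author, SUM(sold) FROM books GROUP BY author HAVING SUM(sold) > 35850

Result:
author  | SUM(sold)
--------+----------
Asimov  | 59840    
Le Guin | 65782    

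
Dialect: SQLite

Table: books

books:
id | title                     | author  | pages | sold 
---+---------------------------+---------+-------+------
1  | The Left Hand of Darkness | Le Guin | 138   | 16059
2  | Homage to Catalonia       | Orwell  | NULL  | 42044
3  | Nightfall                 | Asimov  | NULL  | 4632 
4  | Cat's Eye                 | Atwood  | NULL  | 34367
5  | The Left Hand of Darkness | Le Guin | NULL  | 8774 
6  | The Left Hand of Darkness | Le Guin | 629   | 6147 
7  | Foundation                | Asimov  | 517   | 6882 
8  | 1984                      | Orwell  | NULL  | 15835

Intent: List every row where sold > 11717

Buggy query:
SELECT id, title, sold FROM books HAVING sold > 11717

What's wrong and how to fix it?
Bug: This is a non-aggregate query (no GROUP BY, no aggregates), so in SQLite the HAVING clause is invalid here; a row-level condition belongs in WHERE

Fix: Replace HAVING with WHERE since the condition applies to individual rows

Corrected query:
SELECT id, title, sold FROM books WHERE sold > 11717

Result:
id | title                     | sold 
---+---------------------------+------
1  | The Left Hand of Darkness | 16059
2  | Homage to Catalonia       | 42044
4  | Cat's Eye                 | 34367
8  | 1984                      | 15835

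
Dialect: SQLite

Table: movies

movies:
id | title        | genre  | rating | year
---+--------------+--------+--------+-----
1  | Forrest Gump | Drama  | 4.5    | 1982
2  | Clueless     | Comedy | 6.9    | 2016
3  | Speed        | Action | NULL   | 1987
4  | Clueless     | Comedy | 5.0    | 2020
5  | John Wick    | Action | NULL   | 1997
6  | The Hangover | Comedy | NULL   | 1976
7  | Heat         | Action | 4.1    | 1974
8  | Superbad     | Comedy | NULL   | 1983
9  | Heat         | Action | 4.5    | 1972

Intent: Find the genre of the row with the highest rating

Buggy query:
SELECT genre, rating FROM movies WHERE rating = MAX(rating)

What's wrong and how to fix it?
Bug: MAX(rating) is an aggregate and cannot be used directly in WHERE

Fix: Wrap MAX in a scalar subquery so WHERE compares against a single value

Corrected query:
SELECT genre, rating FROM movies WHERE rating = (SELECT MAX(rating) FROM movies)

Result:
genre  | rating
-------+-------
Comedy | 6.9   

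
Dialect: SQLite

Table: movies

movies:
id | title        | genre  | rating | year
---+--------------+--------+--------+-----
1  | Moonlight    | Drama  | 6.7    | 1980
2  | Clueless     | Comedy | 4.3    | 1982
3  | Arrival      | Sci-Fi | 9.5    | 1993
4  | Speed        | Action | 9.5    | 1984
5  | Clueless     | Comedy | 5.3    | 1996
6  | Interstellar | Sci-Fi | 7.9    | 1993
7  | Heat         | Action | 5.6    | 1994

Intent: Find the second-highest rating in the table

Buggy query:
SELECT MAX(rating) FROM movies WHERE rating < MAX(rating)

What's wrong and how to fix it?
Bug: The inner MAX is an aggregate inside WHERE, which is not allowed

Fix: Compute the overall MAX in a subquery, then take MAX of rows below it

Corrected query:
SELECT MAX(rating) FROM movies WHERE rating < (SELECT MAX(rating) FROM movies)

Result:
MAX(rating)
-----------
7.9        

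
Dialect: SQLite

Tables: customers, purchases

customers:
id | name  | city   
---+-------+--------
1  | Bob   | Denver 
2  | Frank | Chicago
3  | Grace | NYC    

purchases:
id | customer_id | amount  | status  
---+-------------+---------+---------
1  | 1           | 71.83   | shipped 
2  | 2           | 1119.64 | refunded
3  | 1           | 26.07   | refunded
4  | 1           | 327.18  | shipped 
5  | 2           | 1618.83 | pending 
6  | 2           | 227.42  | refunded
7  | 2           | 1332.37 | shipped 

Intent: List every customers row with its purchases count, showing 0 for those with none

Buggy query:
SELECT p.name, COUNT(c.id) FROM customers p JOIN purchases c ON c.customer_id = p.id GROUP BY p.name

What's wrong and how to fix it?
Bug: An inner join excludes parents with zero children

Fix: Switch to LEFT JOIN to retain unmatched parent rows

Corrected query:
SELECT p.name, COUNT(c.id) FROM customers p LEFT JOIN purchases c ON c.customer_id = p.id GROUP BY p.name

Result:
name  | COUNT(c.id)
------+------------
Bob   | 3          
Frank | 4          
Grace | 0          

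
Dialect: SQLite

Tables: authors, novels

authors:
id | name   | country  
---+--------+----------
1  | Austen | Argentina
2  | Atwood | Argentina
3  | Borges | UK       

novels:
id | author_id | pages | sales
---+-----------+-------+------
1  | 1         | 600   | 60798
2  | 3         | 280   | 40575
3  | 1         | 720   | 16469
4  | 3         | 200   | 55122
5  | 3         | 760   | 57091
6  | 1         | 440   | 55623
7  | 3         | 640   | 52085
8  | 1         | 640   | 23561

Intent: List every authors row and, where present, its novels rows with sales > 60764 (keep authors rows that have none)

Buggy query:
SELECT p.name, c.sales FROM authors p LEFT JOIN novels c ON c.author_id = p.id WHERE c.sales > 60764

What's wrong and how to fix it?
Bug: Filtering c.sales in WHERE discards the NULL rows produced by LEFT JOIN, turning it into an inner join

Fix: Move the right-table condition into the ON clause so unmatched parents are kept

Corrected query:
SELECT p.name, c.sales FROM authors p LEFT JOIN novels c ON c.author_id = p.id AND c.sales > 60764

Result:
name   | sales
-------+------
Austen | 60798
Atwood | NULL 
Borges | NULL 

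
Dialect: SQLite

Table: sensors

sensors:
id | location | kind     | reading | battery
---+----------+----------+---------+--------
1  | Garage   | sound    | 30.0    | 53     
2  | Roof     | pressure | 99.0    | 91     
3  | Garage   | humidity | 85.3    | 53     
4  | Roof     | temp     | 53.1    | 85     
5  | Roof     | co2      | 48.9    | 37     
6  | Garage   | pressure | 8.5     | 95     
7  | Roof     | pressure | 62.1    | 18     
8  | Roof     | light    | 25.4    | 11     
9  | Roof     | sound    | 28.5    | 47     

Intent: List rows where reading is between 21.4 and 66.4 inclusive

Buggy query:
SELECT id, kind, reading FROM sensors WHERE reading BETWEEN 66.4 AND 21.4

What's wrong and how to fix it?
Bug: BETWEEN expects the lower bound first; with 66.4 AND 21.4 the range is empty

Fix: Swap the bounds so the smaller value comes first

Corrected query:
SELECT id, kind, reading FROM sensors WHERE reading BETWEEN 21.4 AND 66.4

Result:
id | kind     | reading
---+----------+--------
1  | sound    | 30     
4  | temp     | 53.1   
5  | co2      | 48.9   
7  | pressure | 62.1   
8  | light    | 25.4   
9  | sound    | 28.5   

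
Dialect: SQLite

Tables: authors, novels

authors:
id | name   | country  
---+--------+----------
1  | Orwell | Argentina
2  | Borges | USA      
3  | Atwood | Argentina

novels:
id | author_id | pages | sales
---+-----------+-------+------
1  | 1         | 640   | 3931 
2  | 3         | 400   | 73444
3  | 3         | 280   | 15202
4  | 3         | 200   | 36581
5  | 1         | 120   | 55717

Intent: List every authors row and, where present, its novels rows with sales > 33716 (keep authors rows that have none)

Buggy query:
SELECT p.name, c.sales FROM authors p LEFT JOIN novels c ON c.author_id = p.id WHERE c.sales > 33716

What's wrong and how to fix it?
Bug: Filtering c.sales in WHERE discards the NULL rows produced by LEFT JOIN, turning it into an inner join

Fix: Move the right-table condition into the ON clause so unmatched parents are kept

Corrected query:
SELECT p.name, c.sales FROM authors p LEFT JOIN novels c ON c.author_id = p.id AND c.sales > 33716

Result:
name   | sales
-------+------
Orwell | 55717
Borges | NULL 
Atwood | 36581
Atwood | 73444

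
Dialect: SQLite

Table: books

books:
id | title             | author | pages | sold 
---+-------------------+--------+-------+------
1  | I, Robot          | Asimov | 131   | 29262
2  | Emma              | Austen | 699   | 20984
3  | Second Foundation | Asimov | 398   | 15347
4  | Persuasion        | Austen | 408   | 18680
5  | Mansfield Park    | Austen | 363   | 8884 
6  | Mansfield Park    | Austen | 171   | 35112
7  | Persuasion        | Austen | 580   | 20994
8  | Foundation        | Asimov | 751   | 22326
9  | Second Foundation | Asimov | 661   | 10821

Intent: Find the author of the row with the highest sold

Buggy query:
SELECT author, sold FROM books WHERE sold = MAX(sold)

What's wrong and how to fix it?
Bug: WHERE is evaluated per row; an aggregate over the whole table isn't defined there

Fix: Wrap MAX in a scalar subquery so WHERE compares against a single value

Corrected query:
SELECT author, sold FROM books WHERE sold = (SELECT MAX(sold) FROM books)

Result:
author | sold 
-------+------
Austen | 35112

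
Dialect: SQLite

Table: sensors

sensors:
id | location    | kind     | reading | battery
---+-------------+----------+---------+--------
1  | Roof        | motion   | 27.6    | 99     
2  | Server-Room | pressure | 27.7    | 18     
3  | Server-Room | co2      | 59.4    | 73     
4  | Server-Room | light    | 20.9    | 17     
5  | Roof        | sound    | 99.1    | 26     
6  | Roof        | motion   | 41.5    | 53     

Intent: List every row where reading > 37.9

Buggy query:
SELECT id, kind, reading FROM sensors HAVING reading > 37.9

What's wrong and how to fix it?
Bug: HAVING filters the output of aggregation, but this query has no GROUP BY and no aggregate functions, so SQLite rejects it (HAVING clause on a non-aggregate query); the condition here is per row

Fix: Use WHERE for row-level filtering

Corrected query:
SELECT id, kind, reading FROM sensors WHERE reading > 37.9

Result:
id | kind   | reading
---+--------+--------
3  | co2    | 59.4   
5  | sound  | 99.1   
6  | motion | 41.5   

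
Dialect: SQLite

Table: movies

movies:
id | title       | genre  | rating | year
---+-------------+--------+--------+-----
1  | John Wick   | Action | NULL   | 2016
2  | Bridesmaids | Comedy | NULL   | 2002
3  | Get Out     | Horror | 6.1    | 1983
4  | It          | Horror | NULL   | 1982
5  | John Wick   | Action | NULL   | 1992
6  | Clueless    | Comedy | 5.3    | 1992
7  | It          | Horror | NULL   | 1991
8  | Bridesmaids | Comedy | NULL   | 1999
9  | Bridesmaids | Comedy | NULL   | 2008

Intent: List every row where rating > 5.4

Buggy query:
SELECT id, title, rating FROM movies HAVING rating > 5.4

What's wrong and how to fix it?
Bug: This is a non-aggregate query (no GROUP BY, no aggregates), so in SQLite the HAVING clause is invalid here; a row-level condition belongs in WHERE

Fix: Use WHERE for row-level filtering

Corrected query:
SELECT id, title, rating FROM movies WHERE rating > 5.4

Result:
id | title   | rating
---+---------+-------
3  | Get Out | 6.1   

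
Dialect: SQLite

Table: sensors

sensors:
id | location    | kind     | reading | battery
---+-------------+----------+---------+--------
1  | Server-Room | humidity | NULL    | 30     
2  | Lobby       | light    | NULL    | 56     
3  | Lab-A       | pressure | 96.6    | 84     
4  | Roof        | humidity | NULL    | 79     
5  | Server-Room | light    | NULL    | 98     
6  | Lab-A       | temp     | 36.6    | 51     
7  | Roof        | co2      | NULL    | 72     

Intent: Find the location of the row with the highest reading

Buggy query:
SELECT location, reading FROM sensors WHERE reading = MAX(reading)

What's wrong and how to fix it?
Bug: MAX(reading) is an aggregate and cannot be used directly in WHERE

Fix: Wrap MAX in a scalar subquery so WHERE compares against a single value

Corrected query:
SELECT location, reading FROM sensors WHERE reading = (SELECT MAX(reading) FROM sensors)

Result:
location | reading
---------+--------
Lab-A    | 96.6   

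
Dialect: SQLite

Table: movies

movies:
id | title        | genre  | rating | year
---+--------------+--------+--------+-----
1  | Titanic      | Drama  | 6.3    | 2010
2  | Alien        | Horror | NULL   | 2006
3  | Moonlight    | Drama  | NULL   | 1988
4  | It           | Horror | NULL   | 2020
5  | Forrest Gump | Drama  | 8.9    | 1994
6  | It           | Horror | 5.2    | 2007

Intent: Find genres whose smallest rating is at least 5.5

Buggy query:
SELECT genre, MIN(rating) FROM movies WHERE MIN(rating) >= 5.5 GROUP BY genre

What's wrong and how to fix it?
Bug: Aggregates like MIN are computed per group after WHERE runs

Fix: Replace WHERE with HAVING after the GROUP BY

Corrected query:
SELECT genre, MIN(rating) FROM movies GROUP BY genre HAVING MIN(rating) >= 5.5

Result:
genre | MIN(rating)
------+------------
Drama | 6.3        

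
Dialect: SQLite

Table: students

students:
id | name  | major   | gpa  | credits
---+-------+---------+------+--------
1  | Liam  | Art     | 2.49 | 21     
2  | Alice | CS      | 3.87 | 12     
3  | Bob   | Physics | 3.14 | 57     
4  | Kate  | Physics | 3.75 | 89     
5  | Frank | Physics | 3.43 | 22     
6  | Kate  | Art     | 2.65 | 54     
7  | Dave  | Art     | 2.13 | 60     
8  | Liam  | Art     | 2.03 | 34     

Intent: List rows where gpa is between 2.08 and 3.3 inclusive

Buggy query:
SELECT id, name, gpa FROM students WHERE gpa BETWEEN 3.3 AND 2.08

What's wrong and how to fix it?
Bug: The bounds are reversed; BETWEEN a AND b requires a <= b to match anything

Fix: Swap the bounds so the smaller value comes first

Corrected query:
SELECT id, name, gpa FROM students WHERE gpa BETWEEN 2.08 AND 3.3

Result:
id | name | gpa 
---+------+-----
1  | Liam | 2.49
3  | Bob  | 3.14
6  | Kate | 2.65
7  | Dave | 2.13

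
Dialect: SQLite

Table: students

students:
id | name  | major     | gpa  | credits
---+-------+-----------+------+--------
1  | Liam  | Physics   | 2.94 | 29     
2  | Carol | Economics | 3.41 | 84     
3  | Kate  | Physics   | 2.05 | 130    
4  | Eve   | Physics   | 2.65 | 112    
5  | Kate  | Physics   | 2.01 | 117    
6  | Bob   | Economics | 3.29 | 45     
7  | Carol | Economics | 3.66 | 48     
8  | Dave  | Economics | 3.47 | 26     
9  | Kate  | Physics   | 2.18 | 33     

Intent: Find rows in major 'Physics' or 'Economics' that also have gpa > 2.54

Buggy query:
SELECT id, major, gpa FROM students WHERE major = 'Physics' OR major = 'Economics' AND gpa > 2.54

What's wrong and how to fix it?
Bug: AND binds tighter than OR, so this parses as major = 'Physics' OR (major = 'Economics' AND gpa > 2.54)

Fix: Group the OR with parentheses (or use IN), then AND the threshold

Corrected query:
SELECT id, major, gpa FROM students WHERE (major = 'Physics' OR major = 'Economics') AND gpa > 2.54

Result:
id | major     | gpa 
---+-----------+-----
1  | Physics   | 2.94
2  | Economics | 3.41
4  | Physics   | 2.65
6  | Economics | 3.29
7  | Economics | 3.66
8  | Economics | 3.47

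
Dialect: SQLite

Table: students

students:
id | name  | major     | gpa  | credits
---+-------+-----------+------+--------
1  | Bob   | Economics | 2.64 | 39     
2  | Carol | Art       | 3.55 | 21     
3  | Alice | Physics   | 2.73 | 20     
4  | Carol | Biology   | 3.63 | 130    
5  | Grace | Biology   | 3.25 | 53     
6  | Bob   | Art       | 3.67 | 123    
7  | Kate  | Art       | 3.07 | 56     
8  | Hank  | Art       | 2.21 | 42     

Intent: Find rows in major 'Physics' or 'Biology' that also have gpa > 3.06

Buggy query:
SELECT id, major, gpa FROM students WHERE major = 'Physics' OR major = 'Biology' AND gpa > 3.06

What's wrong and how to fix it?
Bug: AND binds tighter than OR, so this parses as major = 'Physics' OR (major = 'Biology' AND gpa > 3.06)

Fix: Group the OR with parentheses (or use IN), then AND the threshold

Corrected query:
SELECT id, major, gpa FROM students WHERE (major = 'Physics' OR major = 'Biology') AND gpa > 3.06

Result:
id | major   | gpa 
---+---------+-----
4  | Biology | 3.63
5  | Biology | 3.25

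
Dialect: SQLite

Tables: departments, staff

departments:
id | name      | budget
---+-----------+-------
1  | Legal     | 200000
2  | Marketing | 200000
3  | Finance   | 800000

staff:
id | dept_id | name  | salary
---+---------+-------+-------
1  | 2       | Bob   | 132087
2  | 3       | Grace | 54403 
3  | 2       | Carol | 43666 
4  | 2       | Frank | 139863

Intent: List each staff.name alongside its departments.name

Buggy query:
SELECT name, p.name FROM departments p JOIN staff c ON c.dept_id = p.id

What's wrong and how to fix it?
Bug: Both tables have a 'name' column; the unqualified reference is ambiguous

Fix: Prefix ambiguous columns with the table alias

Corrected query:
SELECT c.name, p.name FROM departments p JOIN staff c ON c.dept_id = p.id

Result:
name  | name     
------+----------
Bob   | Marketing
Grace | Finance  
Carol | Marketing
Frank | Marketing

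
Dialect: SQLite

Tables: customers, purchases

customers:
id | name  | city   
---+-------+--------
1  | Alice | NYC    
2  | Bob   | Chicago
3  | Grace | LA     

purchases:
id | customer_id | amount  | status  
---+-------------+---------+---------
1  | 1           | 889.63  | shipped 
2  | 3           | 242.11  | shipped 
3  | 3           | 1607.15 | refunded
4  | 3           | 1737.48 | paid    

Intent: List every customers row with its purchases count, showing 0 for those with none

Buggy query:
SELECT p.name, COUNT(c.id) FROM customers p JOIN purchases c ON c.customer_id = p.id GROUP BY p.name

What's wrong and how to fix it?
Bug: An inner join excludes parents with zero children

Fix: Switch to LEFT JOIN to retain unmatched parent rows

Corrected query:
SELECT p.name, COUNT(c.id) FROM customers p LEFT JOIN purchases c ON c.customer_id = p.id GROUP BY p.name

Result:
name  | COUNT(c.id)
------+------------
Alice | 1          
Bob   | 0          
Grace | 3          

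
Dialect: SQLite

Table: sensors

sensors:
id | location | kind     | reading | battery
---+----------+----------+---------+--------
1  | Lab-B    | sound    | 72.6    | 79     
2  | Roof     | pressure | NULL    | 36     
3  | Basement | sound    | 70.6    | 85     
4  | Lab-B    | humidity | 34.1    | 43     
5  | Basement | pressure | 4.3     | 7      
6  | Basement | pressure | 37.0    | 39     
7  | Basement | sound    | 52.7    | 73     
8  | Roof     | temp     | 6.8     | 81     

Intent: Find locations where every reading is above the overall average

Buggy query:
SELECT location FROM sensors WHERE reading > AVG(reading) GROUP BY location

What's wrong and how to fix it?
Bug: WHERE evaluates per row before aggregation, so AVG() is unavailable

Fix: Use a subquery for AVG and a HAVING MIN(...) filter so the condition holds for every row in the group

Corrected query:
SELECT location FROM sensors GROUP BY location HAVING MIN(reading) > (SELECT AVG(reading) FROM sensors)

Result:
(no rows)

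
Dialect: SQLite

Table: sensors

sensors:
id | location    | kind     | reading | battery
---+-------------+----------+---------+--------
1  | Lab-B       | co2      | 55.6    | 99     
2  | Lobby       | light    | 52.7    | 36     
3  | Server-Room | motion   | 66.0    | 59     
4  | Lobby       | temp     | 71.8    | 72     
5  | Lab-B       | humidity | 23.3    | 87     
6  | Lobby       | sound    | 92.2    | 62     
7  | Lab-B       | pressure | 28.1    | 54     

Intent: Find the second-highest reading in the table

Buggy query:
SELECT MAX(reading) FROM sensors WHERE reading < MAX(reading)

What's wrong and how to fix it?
Bug: MAX(reading) on the right of the comparison is an aggregate-in-WHERE error

Fix: Compute the overall MAX in a subquery, then take MAX of rows below it

Corrected query:
SELECT MAX(reading) FROM sensors WHERE reading < (SELECT MAX(reading) FROM sensors)

Result:
MAX(reading)
------------
71.8        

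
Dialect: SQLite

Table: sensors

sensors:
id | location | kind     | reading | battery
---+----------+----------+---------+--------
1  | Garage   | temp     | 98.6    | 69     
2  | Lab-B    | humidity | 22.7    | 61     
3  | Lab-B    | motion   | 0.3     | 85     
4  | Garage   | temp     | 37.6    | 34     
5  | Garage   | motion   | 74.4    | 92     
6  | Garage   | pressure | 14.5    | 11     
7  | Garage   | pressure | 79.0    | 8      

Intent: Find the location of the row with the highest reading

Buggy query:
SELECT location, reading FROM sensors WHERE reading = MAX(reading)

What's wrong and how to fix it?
Bug: MAX(reading) is an aggregate and cannot be used directly in WHERE

Fix: Use a subquery: WHERE reading = (SELECT MAX(reading) FROM sensors)

Corrected query:
SELECT location, reading FROM sensors WHERE reading = (SELECT MAX(reading) FROM sensors)

Result:
location | reading
---------+--------
Garage   | 98.6   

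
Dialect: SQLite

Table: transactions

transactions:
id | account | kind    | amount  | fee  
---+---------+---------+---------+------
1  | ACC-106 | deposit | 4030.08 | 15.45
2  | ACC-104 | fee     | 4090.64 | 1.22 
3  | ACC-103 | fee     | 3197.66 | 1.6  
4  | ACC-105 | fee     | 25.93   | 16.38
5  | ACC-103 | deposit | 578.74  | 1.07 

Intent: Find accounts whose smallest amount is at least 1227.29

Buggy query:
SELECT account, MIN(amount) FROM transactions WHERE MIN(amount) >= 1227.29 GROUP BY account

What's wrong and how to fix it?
Bug: Aggregates like MIN are computed per group after WHERE runs

Fix: Replace WHERE with HAVING after the GROUP BY

Corrected query:
SELECT account, MIN(amount) FROM transactions GROUP BY account HAVING MIN(amount) >= 1227.29

Result:
account | MIN(amount)
--------+------------
ACC-104 | 4090.64    
ACC-106 | 4030.08    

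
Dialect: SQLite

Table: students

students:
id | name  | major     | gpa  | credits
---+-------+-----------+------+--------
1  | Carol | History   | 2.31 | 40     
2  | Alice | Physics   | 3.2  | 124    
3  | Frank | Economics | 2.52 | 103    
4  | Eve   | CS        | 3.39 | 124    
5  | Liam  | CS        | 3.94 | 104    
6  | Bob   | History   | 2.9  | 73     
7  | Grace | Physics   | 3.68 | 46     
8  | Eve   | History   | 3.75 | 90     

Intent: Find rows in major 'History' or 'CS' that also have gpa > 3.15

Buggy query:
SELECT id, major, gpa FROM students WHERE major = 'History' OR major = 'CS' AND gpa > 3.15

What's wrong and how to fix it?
Bug: AND binds tighter than OR, so this parses as major = 'History' OR (major = 'CS' AND gpa > 3.15)

Fix: Add parentheses around the OR so the AND applies to both alternatives

Corrected query:
SELECT id, major, gpa FROM students WHERE (major = 'History' OR major = 'CS') AND gpa > 3.15

Result:
id | major   | gpa 
---+---------+-----
4  | CS      | 3.39
5  | CS      | 3.94
8  | History | 3.75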